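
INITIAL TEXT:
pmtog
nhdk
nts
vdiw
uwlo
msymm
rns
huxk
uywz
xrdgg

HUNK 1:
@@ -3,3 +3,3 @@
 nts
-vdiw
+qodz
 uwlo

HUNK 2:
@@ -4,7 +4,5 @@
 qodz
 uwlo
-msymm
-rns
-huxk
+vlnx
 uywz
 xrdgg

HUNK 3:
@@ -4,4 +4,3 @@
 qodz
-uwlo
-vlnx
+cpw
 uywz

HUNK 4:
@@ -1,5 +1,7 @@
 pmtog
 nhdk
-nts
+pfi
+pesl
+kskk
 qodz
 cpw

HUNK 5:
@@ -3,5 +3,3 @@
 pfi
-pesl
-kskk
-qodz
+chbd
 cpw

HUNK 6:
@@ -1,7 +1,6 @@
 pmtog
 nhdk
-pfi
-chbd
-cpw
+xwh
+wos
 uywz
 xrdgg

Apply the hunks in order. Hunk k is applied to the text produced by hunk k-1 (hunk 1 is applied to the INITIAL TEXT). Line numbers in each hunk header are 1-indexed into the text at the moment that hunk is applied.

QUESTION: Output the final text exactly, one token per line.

Hunk 1: at line 3 remove [vdiw] add [qodz] -> 10 lines: pmtog nhdk nts qodz uwlo msymm rns huxk uywz xrdgg
Hunk 2: at line 4 remove [msymm,rns,huxk] add [vlnx] -> 8 lines: pmtog nhdk nts qodz uwlo vlnx uywz xrdgg
Hunk 3: at line 4 remove [uwlo,vlnx] add [cpw] -> 7 lines: pmtog nhdk nts qodz cpw uywz xrdgg
Hunk 4: at line 1 remove [nts] add [pfi,pesl,kskk] -> 9 lines: pmtog nhdk pfi pesl kskk qodz cpw uywz xrdgg
Hunk 5: at line 3 remove [pesl,kskk,qodz] add [chbd] -> 7 lines: pmtog nhdk pfi chbd cpw uywz xrdgg
Hunk 6: at line 1 remove [pfi,chbd,cpw] add [xwh,wos] -> 6 lines: pmtog nhdk xwh wos uywz xrdgg

Answer: pmtog
nhdk
xwh
wos
uywz
xrdgg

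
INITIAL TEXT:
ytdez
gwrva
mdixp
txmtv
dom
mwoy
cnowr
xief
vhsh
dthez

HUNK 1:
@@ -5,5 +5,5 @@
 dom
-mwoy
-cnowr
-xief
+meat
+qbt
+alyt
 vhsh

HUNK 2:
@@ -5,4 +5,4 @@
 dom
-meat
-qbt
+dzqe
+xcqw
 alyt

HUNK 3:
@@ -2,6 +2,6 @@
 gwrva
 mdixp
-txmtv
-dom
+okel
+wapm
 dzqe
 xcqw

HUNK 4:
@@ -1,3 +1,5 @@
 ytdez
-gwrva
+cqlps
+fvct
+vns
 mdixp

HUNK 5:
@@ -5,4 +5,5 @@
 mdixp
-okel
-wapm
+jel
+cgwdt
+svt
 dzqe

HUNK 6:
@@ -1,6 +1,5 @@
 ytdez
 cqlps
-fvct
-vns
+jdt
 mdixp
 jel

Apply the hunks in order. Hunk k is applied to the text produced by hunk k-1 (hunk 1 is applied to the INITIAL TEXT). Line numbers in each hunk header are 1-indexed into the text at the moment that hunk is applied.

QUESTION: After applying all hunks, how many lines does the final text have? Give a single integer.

Hunk 1: at line 5 remove [mwoy,cnowr,xief] add [meat,qbt,alyt] -> 10 lines: ytdez gwrva mdixp txmtv dom meat qbt alyt vhsh dthez
Hunk 2: at line 5 remove [meat,qbt] add [dzqe,xcqw] -> 10 lines: ytdez gwrva mdixp txmtv dom dzqe xcqw alyt vhsh dthez
Hunk 3: at line 2 remove [txmtv,dom] add [okel,wapm] -> 10 lines: ytdez gwrva mdixp okel wapm dzqe xcqw alyt vhsh dthez
Hunk 4: at line 1 remove [gwrva] add [cqlps,fvct,vns] -> 12 lines: ytdez cqlps fvct vns mdixp okel wapm dzqe xcqw alyt vhsh dthez
Hunk 5: at line 5 remove [okel,wapm] add [jel,cgwdt,svt] -> 13 lines: ytdez cqlps fvct vns mdixp jel cgwdt svt dzqe xcqw alyt vhsh dthez
Hunk 6: at line 1 remove [fvct,vns] add [jdt] -> 12 lines: ytdez cqlps jdt mdixp jel cgwdt svt dzqe xcqw alyt vhsh dthez
Final line count: 12

Answer: 12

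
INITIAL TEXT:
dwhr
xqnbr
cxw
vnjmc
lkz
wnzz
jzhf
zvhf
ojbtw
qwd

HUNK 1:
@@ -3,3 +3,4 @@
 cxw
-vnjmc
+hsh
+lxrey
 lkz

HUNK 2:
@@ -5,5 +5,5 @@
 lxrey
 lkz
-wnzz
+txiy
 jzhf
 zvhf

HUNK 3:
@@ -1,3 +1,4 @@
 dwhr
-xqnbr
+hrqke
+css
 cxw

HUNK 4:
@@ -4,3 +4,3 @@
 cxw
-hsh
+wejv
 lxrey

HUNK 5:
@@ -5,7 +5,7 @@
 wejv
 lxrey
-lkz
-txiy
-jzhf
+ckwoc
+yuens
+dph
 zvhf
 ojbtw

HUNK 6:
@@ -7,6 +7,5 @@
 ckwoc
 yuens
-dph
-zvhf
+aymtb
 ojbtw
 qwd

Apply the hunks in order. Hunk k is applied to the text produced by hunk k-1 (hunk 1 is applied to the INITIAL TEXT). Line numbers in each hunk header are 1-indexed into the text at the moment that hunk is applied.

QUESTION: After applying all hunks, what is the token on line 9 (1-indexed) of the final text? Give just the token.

Answer: aymtb

Derivation:
Hunk 1: at line 3 remove [vnjmc] add [hsh,lxrey] -> 11 lines: dwhr xqnbr cxw hsh lxrey lkz wnzz jzhf zvhf ojbtw qwd
Hunk 2: at line 5 remove [wnzz] add [txiy] -> 11 lines: dwhr xqnbr cxw hsh lxrey lkz txiy jzhf zvhf ojbtw qwd
Hunk 3: at line 1 remove [xqnbr] add [hrqke,css] -> 12 lines: dwhr hrqke css cxw hsh lxrey lkz txiy jzhf zvhf ojbtw qwd
Hunk 4: at line 4 remove [hsh] add [wejv] -> 12 lines: dwhr hrqke css cxw wejv lxrey lkz txiy jzhf zvhf ojbtw qwd
Hunk 5: at line 5 remove [lkz,txiy,jzhf] add [ckwoc,yuens,dph] -> 12 lines: dwhr hrqke css cxw wejv lxrey ckwoc yuens dph zvhf ojbtw qwd
Hunk 6: at line 7 remove [dph,zvhf] add [aymtb] -> 11 lines: dwhr hrqke css cxw wejv lxrey ckwoc yuens aymtb ojbtw qwd
Final line 9: aymtb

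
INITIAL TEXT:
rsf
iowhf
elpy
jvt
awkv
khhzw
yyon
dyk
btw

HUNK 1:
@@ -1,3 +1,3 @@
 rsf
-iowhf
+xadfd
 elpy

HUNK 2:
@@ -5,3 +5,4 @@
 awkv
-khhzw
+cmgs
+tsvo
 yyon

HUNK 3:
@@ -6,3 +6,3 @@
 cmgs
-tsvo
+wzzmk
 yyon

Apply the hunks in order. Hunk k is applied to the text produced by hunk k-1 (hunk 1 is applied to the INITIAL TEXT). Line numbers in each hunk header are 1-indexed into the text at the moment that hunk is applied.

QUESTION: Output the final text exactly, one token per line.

Answer: rsf
xadfd
elpy
jvt
awkv
cmgs
wzzmk
yyon
dyk
btw

Derivation:
Hunk 1: at line 1 remove [iowhf] add [xadfd] -> 9 lines: rsf xadfd elpy jvt awkv khhzw yyon dyk btw
Hunk 2: at line 5 remove [khhzw] add [cmgs,tsvo] -> 10 lines: rsf xadfd elpy jvt awkv cmgs tsvo yyon dyk btw
Hunk 3: at line 6 remove [tsvo] add [wzzmk] -> 10 lines: rsf xadfd elpy jvt awkv cmgs wzzmk yyon dyk btw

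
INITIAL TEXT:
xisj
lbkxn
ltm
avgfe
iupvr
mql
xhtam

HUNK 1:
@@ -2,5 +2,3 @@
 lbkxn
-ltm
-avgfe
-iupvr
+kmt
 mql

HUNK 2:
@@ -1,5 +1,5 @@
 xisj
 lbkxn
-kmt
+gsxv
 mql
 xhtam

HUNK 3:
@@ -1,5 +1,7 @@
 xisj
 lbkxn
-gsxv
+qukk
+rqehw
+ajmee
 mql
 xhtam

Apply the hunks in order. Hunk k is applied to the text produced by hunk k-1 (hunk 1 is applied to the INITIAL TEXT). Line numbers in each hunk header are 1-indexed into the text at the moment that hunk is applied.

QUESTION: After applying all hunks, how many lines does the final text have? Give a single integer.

Hunk 1: at line 2 remove [ltm,avgfe,iupvr] add [kmt] -> 5 lines: xisj lbkxn kmt mql xhtam
Hunk 2: at line 1 remove [kmt] add [gsxv] -> 5 lines: xisj lbkxn gsxv mql xhtam
Hunk 3: at line 1 remove [gsxv] add [qukk,rqehw,ajmee] -> 7 lines: xisj lbkxn qukk rqehw ajmee mql xhtam
Final line count: 7

Answer: 7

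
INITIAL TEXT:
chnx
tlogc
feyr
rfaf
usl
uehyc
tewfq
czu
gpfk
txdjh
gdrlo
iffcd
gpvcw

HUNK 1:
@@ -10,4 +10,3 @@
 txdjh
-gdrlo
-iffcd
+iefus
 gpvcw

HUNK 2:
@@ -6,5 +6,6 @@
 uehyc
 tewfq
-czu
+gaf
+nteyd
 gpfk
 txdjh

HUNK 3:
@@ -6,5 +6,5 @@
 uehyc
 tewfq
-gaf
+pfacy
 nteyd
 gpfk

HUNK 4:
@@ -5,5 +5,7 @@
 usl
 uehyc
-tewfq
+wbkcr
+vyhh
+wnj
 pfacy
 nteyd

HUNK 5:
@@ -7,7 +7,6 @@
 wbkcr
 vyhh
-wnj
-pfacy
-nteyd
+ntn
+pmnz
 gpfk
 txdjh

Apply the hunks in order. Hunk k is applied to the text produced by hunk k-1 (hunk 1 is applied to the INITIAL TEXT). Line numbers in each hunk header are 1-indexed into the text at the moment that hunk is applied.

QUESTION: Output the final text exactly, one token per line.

Hunk 1: at line 10 remove [gdrlo,iffcd] add [iefus] -> 12 lines: chnx tlogc feyr rfaf usl uehyc tewfq czu gpfk txdjh iefus gpvcw
Hunk 2: at line 6 remove [czu] add [gaf,nteyd] -> 13 lines: chnx tlogc feyr rfaf usl uehyc tewfq gaf nteyd gpfk txdjh iefus gpvcw
Hunk 3: at line 6 remove [gaf] add [pfacy] -> 13 lines: chnx tlogc feyr rfaf usl uehyc tewfq pfacy nteyd gpfk txdjh iefus gpvcw
Hunk 4: at line 5 remove [tewfq] add [wbkcr,vyhh,wnj] -> 15 lines: chnx tlogc feyr rfaf usl uehyc wbkcr vyhh wnj pfacy nteyd gpfk txdjh iefus gpvcw
Hunk 5: at line 7 remove [wnj,pfacy,nteyd] add [ntn,pmnz] -> 14 lines: chnx tlogc feyr rfaf usl uehyc wbkcr vyhh ntn pmnz gpfk txdjh iefus gpvcw

Answer: chnx
tlogc
feyr
rfaf
usl
uehyc
wbkcr
vyhh
ntn
pmnz
gpfk
txdjh
iefus
gpvcw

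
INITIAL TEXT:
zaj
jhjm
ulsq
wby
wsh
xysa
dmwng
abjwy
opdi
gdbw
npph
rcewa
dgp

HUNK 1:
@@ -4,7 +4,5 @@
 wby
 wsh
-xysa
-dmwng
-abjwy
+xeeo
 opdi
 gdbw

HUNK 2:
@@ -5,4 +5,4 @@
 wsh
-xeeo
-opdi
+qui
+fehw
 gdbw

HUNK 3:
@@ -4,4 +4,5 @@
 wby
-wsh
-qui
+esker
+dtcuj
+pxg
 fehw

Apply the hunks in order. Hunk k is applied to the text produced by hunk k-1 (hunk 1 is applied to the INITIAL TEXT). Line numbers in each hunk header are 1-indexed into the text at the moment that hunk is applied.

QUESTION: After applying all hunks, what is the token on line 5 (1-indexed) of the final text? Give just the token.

Answer: esker

Derivation:
Hunk 1: at line 4 remove [xysa,dmwng,abjwy] add [xeeo] -> 11 lines: zaj jhjm ulsq wby wsh xeeo opdi gdbw npph rcewa dgp
Hunk 2: at line 5 remove [xeeo,opdi] add [qui,fehw] -> 11 lines: zaj jhjm ulsq wby wsh qui fehw gdbw npph rcewa dgp
Hunk 3: at line 4 remove [wsh,qui] add [esker,dtcuj,pxg] -> 12 lines: zaj jhjm ulsq wby esker dtcuj pxg fehw gdbw npph rcewa dgp
Final line 5: esker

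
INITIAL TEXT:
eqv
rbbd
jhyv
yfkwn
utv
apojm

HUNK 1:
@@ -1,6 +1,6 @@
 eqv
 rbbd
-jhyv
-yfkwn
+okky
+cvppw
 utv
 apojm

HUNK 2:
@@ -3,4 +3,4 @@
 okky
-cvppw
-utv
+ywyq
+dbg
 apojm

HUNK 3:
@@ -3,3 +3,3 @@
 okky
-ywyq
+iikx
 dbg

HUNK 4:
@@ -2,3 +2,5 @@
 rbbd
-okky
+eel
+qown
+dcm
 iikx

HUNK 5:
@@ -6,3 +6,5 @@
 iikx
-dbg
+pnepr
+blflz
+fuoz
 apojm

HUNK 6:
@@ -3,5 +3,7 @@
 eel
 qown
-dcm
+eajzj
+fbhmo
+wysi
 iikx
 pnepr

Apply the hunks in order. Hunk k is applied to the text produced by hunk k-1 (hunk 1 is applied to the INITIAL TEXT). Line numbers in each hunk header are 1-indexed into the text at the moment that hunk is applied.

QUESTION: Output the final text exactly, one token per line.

Hunk 1: at line 1 remove [jhyv,yfkwn] add [okky,cvppw] -> 6 lines: eqv rbbd okky cvppw utv apojm
Hunk 2: at line 3 remove [cvppw,utv] add [ywyq,dbg] -> 6 lines: eqv rbbd okky ywyq dbg apojm
Hunk 3: at line 3 remove [ywyq] add [iikx] -> 6 lines: eqv rbbd okky iikx dbg apojm
Hunk 4: at line 2 remove [okky] add [eel,qown,dcm] -> 8 lines: eqv rbbd eel qown dcm iikx dbg apojm
Hunk 5: at line 6 remove [dbg] add [pnepr,blflz,fuoz] -> 10 lines: eqv rbbd eel qown dcm iikx pnepr blflz fuoz apojm
Hunk 6: at line 3 remove [dcm] add [eajzj,fbhmo,wysi] -> 12 lines: eqv rbbd eel qown eajzj fbhmo wysi iikx pnepr blflz fuoz apojm

Answer: eqv
rbbd
eel
qown
eajzj
fbhmo
wysi
iikx
pnepr
blflz
fuoz
apojm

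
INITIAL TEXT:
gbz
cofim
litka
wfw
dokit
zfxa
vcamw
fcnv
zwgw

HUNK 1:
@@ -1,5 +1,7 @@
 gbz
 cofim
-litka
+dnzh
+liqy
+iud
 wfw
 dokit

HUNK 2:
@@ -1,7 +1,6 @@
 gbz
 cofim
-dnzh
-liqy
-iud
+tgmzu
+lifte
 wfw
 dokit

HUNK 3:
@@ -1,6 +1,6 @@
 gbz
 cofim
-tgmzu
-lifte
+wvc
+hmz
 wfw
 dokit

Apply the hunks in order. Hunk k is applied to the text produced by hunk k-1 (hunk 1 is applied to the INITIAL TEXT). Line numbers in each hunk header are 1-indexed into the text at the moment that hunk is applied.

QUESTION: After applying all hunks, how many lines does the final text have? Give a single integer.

Answer: 10

Derivation:
Hunk 1: at line 1 remove [litka] add [dnzh,liqy,iud] -> 11 lines: gbz cofim dnzh liqy iud wfw dokit zfxa vcamw fcnv zwgw
Hunk 2: at line 1 remove [dnzh,liqy,iud] add [tgmzu,lifte] -> 10 lines: gbz cofim tgmzu lifte wfw dokit zfxa vcamw fcnv zwgw
Hunk 3: at line 1 remove [tgmzu,lifte] add [wvc,hmz] -> 10 lines: gbz cofim wvc hmz wfw dokit zfxa vcamw fcnv zwgw
Final line count: 10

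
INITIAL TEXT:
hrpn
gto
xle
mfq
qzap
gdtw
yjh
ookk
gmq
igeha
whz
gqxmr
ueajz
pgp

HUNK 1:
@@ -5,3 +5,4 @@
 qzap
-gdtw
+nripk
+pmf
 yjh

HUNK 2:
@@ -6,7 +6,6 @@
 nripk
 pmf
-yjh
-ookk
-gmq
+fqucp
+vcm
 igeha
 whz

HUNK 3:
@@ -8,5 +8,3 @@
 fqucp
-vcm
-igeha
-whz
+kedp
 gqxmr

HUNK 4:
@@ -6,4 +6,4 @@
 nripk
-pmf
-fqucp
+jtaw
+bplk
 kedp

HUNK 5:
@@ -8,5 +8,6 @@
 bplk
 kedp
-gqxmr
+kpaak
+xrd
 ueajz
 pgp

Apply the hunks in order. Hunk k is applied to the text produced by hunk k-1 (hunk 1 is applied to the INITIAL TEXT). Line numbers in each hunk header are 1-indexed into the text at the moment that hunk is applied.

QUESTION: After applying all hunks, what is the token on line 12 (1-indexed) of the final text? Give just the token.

Hunk 1: at line 5 remove [gdtw] add [nripk,pmf] -> 15 lines: hrpn gto xle mfq qzap nripk pmf yjh ookk gmq igeha whz gqxmr ueajz pgp
Hunk 2: at line 6 remove [yjh,ookk,gmq] add [fqucp,vcm] -> 14 lines: hrpn gto xle mfq qzap nripk pmf fqucp vcm igeha whz gqxmr ueajz pgp
Hunk 3: at line 8 remove [vcm,igeha,whz] add [kedp] -> 12 lines: hrpn gto xle mfq qzap nripk pmf fqucp kedp gqxmr ueajz pgp
Hunk 4: at line 6 remove [pmf,fqucp] add [jtaw,bplk] -> 12 lines: hrpn gto xle mfq qzap nripk jtaw bplk kedp gqxmr ueajz pgp
Hunk 5: at line 8 remove [gqxmr] add [kpaak,xrd] -> 13 lines: hrpn gto xle mfq qzap nripk jtaw bplk kedp kpaak xrd ueajz pgp
Final line 12: ueajz

Answer: ueajz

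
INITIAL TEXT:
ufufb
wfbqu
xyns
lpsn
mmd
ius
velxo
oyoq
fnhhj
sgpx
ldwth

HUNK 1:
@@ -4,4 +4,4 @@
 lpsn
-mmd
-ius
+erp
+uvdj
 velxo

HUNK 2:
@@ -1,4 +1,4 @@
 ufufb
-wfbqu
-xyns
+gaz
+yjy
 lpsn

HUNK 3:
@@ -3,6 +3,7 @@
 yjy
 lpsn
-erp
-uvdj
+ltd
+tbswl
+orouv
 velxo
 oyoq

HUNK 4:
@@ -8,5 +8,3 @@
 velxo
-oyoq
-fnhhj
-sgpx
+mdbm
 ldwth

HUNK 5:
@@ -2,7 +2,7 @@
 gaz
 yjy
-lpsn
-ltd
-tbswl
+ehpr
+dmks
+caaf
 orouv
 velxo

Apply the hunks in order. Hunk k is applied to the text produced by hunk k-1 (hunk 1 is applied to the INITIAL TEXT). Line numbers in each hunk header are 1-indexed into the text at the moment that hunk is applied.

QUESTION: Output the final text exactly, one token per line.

Answer: ufufb
gaz
yjy
ehpr
dmks
caaf
orouv
velxo
mdbm
ldwth

Derivation:
Hunk 1: at line 4 remove [mmd,ius] add [erp,uvdj] -> 11 lines: ufufb wfbqu xyns lpsn erp uvdj velxo oyoq fnhhj sgpx ldwth
Hunk 2: at line 1 remove [wfbqu,xyns] add [gaz,yjy] -> 11 lines: ufufb gaz yjy lpsn erp uvdj velxo oyoq fnhhj sgpx ldwth
Hunk 3: at line 3 remove [erp,uvdj] add [ltd,tbswl,orouv] -> 12 lines: ufufb gaz yjy lpsn ltd tbswl orouv velxo oyoq fnhhj sgpx ldwth
Hunk 4: at line 8 remove [oyoq,fnhhj,sgpx] add [mdbm] -> 10 lines: ufufb gaz yjy lpsn ltd tbswl orouv velxo mdbm ldwth
Hunk 5: at line 2 remove [lpsn,ltd,tbswl] add [ehpr,dmks,caaf] -> 10 lines: ufufb gaz yjy ehpr dmks caaf orouv velxo mdbm ldwth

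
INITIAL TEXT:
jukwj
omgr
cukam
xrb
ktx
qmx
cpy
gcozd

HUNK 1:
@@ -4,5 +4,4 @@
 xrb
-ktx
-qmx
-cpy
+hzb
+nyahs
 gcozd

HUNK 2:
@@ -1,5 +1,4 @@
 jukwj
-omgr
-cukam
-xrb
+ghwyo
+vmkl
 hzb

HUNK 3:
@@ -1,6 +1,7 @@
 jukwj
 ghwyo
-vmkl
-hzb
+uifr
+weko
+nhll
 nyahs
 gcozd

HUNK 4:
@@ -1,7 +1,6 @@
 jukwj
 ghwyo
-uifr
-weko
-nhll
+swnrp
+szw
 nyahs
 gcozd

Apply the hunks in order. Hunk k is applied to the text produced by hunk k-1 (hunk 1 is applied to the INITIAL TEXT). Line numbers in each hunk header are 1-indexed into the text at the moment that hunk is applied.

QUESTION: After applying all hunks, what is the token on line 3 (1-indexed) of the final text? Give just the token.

Hunk 1: at line 4 remove [ktx,qmx,cpy] add [hzb,nyahs] -> 7 lines: jukwj omgr cukam xrb hzb nyahs gcozd
Hunk 2: at line 1 remove [omgr,cukam,xrb] add [ghwyo,vmkl] -> 6 lines: jukwj ghwyo vmkl hzb nyahs gcozd
Hunk 3: at line 1 remove [vmkl,hzb] add [uifr,weko,nhll] -> 7 lines: jukwj ghwyo uifr weko nhll nyahs gcozd
Hunk 4: at line 1 remove [uifr,weko,nhll] add [swnrp,szw] -> 6 lines: jukwj ghwyo swnrp szw nyahs gcozd
Final line 3: swnrp

Answer: swnrp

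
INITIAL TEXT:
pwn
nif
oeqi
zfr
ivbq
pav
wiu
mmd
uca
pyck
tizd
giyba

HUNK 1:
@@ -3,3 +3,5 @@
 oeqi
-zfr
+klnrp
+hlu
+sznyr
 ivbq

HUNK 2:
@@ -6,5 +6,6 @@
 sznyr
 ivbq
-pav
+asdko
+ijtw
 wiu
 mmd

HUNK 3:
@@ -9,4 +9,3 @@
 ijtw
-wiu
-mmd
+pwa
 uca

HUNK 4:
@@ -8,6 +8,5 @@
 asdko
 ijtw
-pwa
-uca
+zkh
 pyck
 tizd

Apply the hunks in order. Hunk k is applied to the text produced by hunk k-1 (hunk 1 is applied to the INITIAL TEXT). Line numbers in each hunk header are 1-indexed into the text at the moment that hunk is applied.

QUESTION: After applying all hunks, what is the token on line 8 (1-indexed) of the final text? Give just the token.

Answer: asdko

Derivation:
Hunk 1: at line 3 remove [zfr] add [klnrp,hlu,sznyr] -> 14 lines: pwn nif oeqi klnrp hlu sznyr ivbq pav wiu mmd uca pyck tizd giyba
Hunk 2: at line 6 remove [pav] add [asdko,ijtw] -> 15 lines: pwn nif oeqi klnrp hlu sznyr ivbq asdko ijtw wiu mmd uca pyck tizd giyba
Hunk 3: at line 9 remove [wiu,mmd] add [pwa] -> 14 lines: pwn nif oeqi klnrp hlu sznyr ivbq asdko ijtw pwa uca pyck tizd giyba
Hunk 4: at line 8 remove [pwa,uca] add [zkh] -> 13 lines: pwn nif oeqi klnrp hlu sznyr ivbq asdko ijtw zkh pyck tizd giyba
Final line 8: asdko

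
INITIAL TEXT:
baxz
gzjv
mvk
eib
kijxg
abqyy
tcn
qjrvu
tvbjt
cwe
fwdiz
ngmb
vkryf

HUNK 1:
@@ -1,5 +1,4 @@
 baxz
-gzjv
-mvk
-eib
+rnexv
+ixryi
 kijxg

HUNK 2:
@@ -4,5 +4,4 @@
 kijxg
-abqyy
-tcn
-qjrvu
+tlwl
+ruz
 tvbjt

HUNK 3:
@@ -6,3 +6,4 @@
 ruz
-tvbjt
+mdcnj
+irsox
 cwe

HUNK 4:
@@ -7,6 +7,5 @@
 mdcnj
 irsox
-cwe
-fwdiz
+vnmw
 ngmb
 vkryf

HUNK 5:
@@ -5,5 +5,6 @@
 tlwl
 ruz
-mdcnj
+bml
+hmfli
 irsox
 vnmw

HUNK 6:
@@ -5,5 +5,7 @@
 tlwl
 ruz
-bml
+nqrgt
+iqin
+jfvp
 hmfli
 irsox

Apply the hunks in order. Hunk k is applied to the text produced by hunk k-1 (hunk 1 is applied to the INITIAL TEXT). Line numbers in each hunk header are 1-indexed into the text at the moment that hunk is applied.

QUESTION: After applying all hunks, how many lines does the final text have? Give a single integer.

Answer: 14

Derivation:
Hunk 1: at line 1 remove [gzjv,mvk,eib] add [rnexv,ixryi] -> 12 lines: baxz rnexv ixryi kijxg abqyy tcn qjrvu tvbjt cwe fwdiz ngmb vkryf
Hunk 2: at line 4 remove [abqyy,tcn,qjrvu] add [tlwl,ruz] -> 11 lines: baxz rnexv ixryi kijxg tlwl ruz tvbjt cwe fwdiz ngmb vkryf
Hunk 3: at line 6 remove [tvbjt] add [mdcnj,irsox] -> 12 lines: baxz rnexv ixryi kijxg tlwl ruz mdcnj irsox cwe fwdiz ngmb vkryf
Hunk 4: at line 7 remove [cwe,fwdiz] add [vnmw] -> 11 lines: baxz rnexv ixryi kijxg tlwl ruz mdcnj irsox vnmw ngmb vkryf
Hunk 5: at line 5 remove [mdcnj] add [bml,hmfli] -> 12 lines: baxz rnexv ixryi kijxg tlwl ruz bml hmfli irsox vnmw ngmb vkryf
Hunk 6: at line 5 remove [bml] add [nqrgt,iqin,jfvp] -> 14 lines: baxz rnexv ixryi kijxg tlwl ruz nqrgt iqin jfvp hmfli irsox vnmw ngmb vkryf
Final line count: 14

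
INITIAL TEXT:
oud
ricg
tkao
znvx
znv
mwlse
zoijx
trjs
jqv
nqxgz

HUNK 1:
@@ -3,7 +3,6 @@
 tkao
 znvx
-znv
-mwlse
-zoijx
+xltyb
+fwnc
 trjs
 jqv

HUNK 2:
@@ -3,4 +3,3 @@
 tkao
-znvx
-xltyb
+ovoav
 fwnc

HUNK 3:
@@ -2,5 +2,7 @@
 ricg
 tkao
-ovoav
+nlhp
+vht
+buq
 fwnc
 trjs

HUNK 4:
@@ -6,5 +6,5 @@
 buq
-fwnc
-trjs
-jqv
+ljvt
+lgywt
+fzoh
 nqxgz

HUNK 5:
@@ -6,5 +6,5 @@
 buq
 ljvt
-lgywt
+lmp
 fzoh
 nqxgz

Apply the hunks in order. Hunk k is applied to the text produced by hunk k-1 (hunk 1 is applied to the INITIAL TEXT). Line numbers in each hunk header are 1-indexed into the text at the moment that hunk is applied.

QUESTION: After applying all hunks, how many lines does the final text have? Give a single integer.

Answer: 10

Derivation:
Hunk 1: at line 3 remove [znv,mwlse,zoijx] add [xltyb,fwnc] -> 9 lines: oud ricg tkao znvx xltyb fwnc trjs jqv nqxgz
Hunk 2: at line 3 remove [znvx,xltyb] add [ovoav] -> 8 lines: oud ricg tkao ovoav fwnc trjs jqv nqxgz
Hunk 3: at line 2 remove [ovoav] add [nlhp,vht,buq] -> 10 lines: oud ricg tkao nlhp vht buq fwnc trjs jqv nqxgz
Hunk 4: at line 6 remove [fwnc,trjs,jqv] add [ljvt,lgywt,fzoh] -> 10 lines: oud ricg tkao nlhp vht buq ljvt lgywt fzoh nqxgz
Hunk 5: at line 6 remove [lgywt] add [lmp] -> 10 lines: oud ricg tkao nlhp vht buq ljvt lmp fzoh nqxgz
Final line count: 10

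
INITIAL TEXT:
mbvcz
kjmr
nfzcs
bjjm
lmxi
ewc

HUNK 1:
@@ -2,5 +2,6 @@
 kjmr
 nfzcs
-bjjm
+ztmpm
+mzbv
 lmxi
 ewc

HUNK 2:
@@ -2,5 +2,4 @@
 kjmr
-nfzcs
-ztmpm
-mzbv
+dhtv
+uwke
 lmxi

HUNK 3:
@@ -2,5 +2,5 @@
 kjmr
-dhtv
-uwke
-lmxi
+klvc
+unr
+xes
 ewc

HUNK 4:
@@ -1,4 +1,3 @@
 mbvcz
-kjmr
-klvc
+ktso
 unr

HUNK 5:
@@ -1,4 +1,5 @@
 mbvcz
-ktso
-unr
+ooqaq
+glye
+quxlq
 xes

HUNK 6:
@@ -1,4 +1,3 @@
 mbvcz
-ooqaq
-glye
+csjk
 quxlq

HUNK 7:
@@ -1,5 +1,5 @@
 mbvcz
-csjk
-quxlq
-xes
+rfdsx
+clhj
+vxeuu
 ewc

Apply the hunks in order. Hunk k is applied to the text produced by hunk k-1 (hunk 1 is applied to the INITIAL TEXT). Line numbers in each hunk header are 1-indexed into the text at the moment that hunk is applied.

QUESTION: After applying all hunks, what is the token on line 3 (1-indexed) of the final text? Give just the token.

Answer: clhj

Derivation:
Hunk 1: at line 2 remove [bjjm] add [ztmpm,mzbv] -> 7 lines: mbvcz kjmr nfzcs ztmpm mzbv lmxi ewc
Hunk 2: at line 2 remove [nfzcs,ztmpm,mzbv] add [dhtv,uwke] -> 6 lines: mbvcz kjmr dhtv uwke lmxi ewc
Hunk 3: at line 2 remove [dhtv,uwke,lmxi] add [klvc,unr,xes] -> 6 lines: mbvcz kjmr klvc unr xes ewc
Hunk 4: at line 1 remove [kjmr,klvc] add [ktso] -> 5 lines: mbvcz ktso unr xes ewc
Hunk 5: at line 1 remove [ktso,unr] add [ooqaq,glye,quxlq] -> 6 lines: mbvcz ooqaq glye quxlq xes ewc
Hunk 6: at line 1 remove [ooqaq,glye] add [csjk] -> 5 lines: mbvcz csjk quxlq xes ewc
Hunk 7: at line 1 remove [csjk,quxlq,xes] add [rfdsx,clhj,vxeuu] -> 5 lines: mbvcz rfdsx clhj vxeuu ewc
Final line 3: clhj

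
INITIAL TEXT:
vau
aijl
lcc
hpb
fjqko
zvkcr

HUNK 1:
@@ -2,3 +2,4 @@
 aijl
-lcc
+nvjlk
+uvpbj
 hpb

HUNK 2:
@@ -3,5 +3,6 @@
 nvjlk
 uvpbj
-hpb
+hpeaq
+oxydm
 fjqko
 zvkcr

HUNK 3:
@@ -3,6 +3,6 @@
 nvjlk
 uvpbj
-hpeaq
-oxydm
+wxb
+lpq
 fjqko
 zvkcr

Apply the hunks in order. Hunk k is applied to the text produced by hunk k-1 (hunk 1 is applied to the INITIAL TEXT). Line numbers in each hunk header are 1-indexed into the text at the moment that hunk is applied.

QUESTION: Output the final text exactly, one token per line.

Hunk 1: at line 2 remove [lcc] add [nvjlk,uvpbj] -> 7 lines: vau aijl nvjlk uvpbj hpb fjqko zvkcr
Hunk 2: at line 3 remove [hpb] add [hpeaq,oxydm] -> 8 lines: vau aijl nvjlk uvpbj hpeaq oxydm fjqko zvkcr
Hunk 3: at line 3 remove [hpeaq,oxydm] add [wxb,lpq] -> 8 lines: vau aijl nvjlk uvpbj wxb lpq fjqko zvkcr

Answer: vau
aijl
nvjlk
uvpbj
wxb
lpq
fjqko
zvkcr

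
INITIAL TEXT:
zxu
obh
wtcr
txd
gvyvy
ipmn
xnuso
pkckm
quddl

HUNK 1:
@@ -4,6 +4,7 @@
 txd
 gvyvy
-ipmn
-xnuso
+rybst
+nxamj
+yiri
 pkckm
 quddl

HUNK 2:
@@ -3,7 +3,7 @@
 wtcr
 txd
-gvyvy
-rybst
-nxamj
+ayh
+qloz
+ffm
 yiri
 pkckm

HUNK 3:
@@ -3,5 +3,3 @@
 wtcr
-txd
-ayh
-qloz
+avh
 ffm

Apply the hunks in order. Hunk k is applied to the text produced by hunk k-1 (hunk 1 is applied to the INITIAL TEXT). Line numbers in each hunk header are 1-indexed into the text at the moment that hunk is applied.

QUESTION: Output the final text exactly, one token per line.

Hunk 1: at line 4 remove [ipmn,xnuso] add [rybst,nxamj,yiri] -> 10 lines: zxu obh wtcr txd gvyvy rybst nxamj yiri pkckm quddl
Hunk 2: at line 3 remove [gvyvy,rybst,nxamj] add [ayh,qloz,ffm] -> 10 lines: zxu obh wtcr txd ayh qloz ffm yiri pkckm quddl
Hunk 3: at line 3 remove [txd,ayh,qloz] add [avh] -> 8 lines: zxu obh wtcr avh ffm yiri pkckm quddl

Answer: zxu
obh
wtcr
avh
ffm
yiri
pkckm
quddl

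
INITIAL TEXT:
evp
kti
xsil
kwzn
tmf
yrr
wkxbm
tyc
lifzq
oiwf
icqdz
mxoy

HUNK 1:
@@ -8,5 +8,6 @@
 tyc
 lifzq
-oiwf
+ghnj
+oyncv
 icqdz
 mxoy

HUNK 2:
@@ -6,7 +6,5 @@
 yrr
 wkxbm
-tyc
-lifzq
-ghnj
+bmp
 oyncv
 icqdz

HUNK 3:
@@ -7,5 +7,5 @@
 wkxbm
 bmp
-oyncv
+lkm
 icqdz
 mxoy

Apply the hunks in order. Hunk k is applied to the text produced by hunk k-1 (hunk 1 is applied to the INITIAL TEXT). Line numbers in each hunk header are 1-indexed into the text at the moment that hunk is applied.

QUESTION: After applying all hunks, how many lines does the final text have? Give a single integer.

Answer: 11

Derivation:
Hunk 1: at line 8 remove [oiwf] add [ghnj,oyncv] -> 13 lines: evp kti xsil kwzn tmf yrr wkxbm tyc lifzq ghnj oyncv icqdz mxoy
Hunk 2: at line 6 remove [tyc,lifzq,ghnj] add [bmp] -> 11 lines: evp kti xsil kwzn tmf yrr wkxbm bmp oyncv icqdz mxoy
Hunk 3: at line 7 remove [oyncv] add [lkm] -> 11 lines: evp kti xsil kwzn tmf yrr wkxbm bmp lkm icqdz mxoy
Final line count: 11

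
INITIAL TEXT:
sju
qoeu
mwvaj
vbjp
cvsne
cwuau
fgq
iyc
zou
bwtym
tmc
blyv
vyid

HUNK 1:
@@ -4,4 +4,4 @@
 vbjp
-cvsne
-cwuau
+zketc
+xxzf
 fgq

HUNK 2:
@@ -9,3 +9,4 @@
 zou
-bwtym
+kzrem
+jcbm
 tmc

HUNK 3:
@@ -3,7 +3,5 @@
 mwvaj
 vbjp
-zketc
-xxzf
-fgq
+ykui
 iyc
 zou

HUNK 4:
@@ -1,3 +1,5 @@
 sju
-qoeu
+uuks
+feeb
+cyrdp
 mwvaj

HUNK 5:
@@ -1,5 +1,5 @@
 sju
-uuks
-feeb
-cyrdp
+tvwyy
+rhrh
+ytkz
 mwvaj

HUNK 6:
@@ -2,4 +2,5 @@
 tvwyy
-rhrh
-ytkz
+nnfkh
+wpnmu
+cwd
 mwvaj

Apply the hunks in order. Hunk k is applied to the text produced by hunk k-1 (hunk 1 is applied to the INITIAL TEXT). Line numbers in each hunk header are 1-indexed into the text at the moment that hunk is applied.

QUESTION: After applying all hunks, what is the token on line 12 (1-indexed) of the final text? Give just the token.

Hunk 1: at line 4 remove [cvsne,cwuau] add [zketc,xxzf] -> 13 lines: sju qoeu mwvaj vbjp zketc xxzf fgq iyc zou bwtym tmc blyv vyid
Hunk 2: at line 9 remove [bwtym] add [kzrem,jcbm] -> 14 lines: sju qoeu mwvaj vbjp zketc xxzf fgq iyc zou kzrem jcbm tmc blyv vyid
Hunk 3: at line 3 remove [zketc,xxzf,fgq] add [ykui] -> 12 lines: sju qoeu mwvaj vbjp ykui iyc zou kzrem jcbm tmc blyv vyid
Hunk 4: at line 1 remove [qoeu] add [uuks,feeb,cyrdp] -> 14 lines: sju uuks feeb cyrdp mwvaj vbjp ykui iyc zou kzrem jcbm tmc blyv vyid
Hunk 5: at line 1 remove [uuks,feeb,cyrdp] add [tvwyy,rhrh,ytkz] -> 14 lines: sju tvwyy rhrh ytkz mwvaj vbjp ykui iyc zou kzrem jcbm tmc blyv vyid
Hunk 6: at line 2 remove [rhrh,ytkz] add [nnfkh,wpnmu,cwd] -> 15 lines: sju tvwyy nnfkh wpnmu cwd mwvaj vbjp ykui iyc zou kzrem jcbm tmc blyv vyid
Final line 12: jcbm

Answer: jcbm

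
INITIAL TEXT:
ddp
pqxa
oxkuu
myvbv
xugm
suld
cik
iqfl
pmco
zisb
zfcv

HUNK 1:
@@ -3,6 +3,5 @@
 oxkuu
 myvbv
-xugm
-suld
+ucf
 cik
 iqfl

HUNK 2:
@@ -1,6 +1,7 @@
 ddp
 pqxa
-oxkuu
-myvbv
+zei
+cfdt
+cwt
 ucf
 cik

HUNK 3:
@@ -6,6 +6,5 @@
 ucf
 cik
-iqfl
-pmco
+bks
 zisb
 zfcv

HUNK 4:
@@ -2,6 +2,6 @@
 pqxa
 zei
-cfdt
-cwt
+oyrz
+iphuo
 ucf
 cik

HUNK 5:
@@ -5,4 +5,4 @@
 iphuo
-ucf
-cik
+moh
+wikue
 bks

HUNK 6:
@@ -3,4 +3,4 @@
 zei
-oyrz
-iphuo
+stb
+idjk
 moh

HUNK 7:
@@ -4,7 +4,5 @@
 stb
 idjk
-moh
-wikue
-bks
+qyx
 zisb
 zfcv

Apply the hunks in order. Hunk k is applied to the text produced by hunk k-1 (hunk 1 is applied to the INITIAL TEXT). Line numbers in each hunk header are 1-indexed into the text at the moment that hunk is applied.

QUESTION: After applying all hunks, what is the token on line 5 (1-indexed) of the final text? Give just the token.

Hunk 1: at line 3 remove [xugm,suld] add [ucf] -> 10 lines: ddp pqxa oxkuu myvbv ucf cik iqfl pmco zisb zfcv
Hunk 2: at line 1 remove [oxkuu,myvbv] add [zei,cfdt,cwt] -> 11 lines: ddp pqxa zei cfdt cwt ucf cik iqfl pmco zisb zfcv
Hunk 3: at line 6 remove [iqfl,pmco] add [bks] -> 10 lines: ddp pqxa zei cfdt cwt ucf cik bks zisb zfcv
Hunk 4: at line 2 remove [cfdt,cwt] add [oyrz,iphuo] -> 10 lines: ddp pqxa zei oyrz iphuo ucf cik bks zisb zfcv
Hunk 5: at line 5 remove [ucf,cik] add [moh,wikue] -> 10 lines: ddp pqxa zei oyrz iphuo moh wikue bks zisb zfcv
Hunk 6: at line 3 remove [oyrz,iphuo] add [stb,idjk] -> 10 lines: ddp pqxa zei stb idjk moh wikue bks zisb zfcv
Hunk 7: at line 4 remove [moh,wikue,bks] add [qyx] -> 8 lines: ddp pqxa zei stb idjk qyx zisb zfcv
Final line 5: idjk

Answer: idjk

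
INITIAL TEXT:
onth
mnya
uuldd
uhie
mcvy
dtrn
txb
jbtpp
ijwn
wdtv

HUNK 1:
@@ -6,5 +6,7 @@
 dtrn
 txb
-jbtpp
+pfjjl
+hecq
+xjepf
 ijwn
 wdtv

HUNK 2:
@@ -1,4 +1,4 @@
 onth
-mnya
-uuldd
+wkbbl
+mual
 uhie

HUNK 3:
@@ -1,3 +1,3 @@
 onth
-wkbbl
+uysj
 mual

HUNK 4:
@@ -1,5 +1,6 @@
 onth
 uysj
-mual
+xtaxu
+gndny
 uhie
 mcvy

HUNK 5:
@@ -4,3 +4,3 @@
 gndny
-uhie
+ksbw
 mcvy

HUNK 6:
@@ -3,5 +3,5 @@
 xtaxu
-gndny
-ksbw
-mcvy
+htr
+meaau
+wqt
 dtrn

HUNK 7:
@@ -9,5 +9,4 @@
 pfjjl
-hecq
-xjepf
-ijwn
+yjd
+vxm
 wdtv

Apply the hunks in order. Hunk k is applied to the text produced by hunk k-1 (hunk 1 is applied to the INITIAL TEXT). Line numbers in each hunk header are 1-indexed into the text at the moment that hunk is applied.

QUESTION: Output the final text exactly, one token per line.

Hunk 1: at line 6 remove [jbtpp] add [pfjjl,hecq,xjepf] -> 12 lines: onth mnya uuldd uhie mcvy dtrn txb pfjjl hecq xjepf ijwn wdtv
Hunk 2: at line 1 remove [mnya,uuldd] add [wkbbl,mual] -> 12 lines: onth wkbbl mual uhie mcvy dtrn txb pfjjl hecq xjepf ijwn wdtv
Hunk 3: at line 1 remove [wkbbl] add [uysj] -> 12 lines: onth uysj mual uhie mcvy dtrn txb pfjjl hecq xjepf ijwn wdtv
Hunk 4: at line 1 remove [mual] add [xtaxu,gndny] -> 13 lines: onth uysj xtaxu gndny uhie mcvy dtrn txb pfjjl hecq xjepf ijwn wdtv
Hunk 5: at line 4 remove [uhie] add [ksbw] -> 13 lines: onth uysj xtaxu gndny ksbw mcvy dtrn txb pfjjl hecq xjepf ijwn wdtv
Hunk 6: at line 3 remove [gndny,ksbw,mcvy] add [htr,meaau,wqt] -> 13 lines: onth uysj xtaxu htr meaau wqt dtrn txb pfjjl hecq xjepf ijwn wdtv
Hunk 7: at line 9 remove [hecq,xjepf,ijwn] add [yjd,vxm] -> 12 lines: onth uysj xtaxu htr meaau wqt dtrn txb pfjjl yjd vxm wdtv

Answer: onth
uysj
xtaxu
htr
meaau
wqt
dtrn
txb
pfjjl
yjd
vxm
wdtv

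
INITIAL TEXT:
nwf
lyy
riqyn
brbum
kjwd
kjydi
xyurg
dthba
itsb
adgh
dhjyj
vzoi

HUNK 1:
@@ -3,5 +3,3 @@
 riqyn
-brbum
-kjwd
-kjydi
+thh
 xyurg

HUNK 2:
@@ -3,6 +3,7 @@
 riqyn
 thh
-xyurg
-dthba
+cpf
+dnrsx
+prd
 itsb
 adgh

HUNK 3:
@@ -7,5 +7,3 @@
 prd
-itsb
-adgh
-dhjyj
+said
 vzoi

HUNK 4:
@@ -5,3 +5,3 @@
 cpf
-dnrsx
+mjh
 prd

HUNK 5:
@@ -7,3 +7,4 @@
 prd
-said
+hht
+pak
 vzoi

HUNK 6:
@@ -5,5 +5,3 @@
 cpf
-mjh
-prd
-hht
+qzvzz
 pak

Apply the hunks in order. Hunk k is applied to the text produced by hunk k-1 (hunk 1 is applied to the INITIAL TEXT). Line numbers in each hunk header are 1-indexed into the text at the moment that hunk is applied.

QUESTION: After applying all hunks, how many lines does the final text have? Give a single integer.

Hunk 1: at line 3 remove [brbum,kjwd,kjydi] add [thh] -> 10 lines: nwf lyy riqyn thh xyurg dthba itsb adgh dhjyj vzoi
Hunk 2: at line 3 remove [xyurg,dthba] add [cpf,dnrsx,prd] -> 11 lines: nwf lyy riqyn thh cpf dnrsx prd itsb adgh dhjyj vzoi
Hunk 3: at line 7 remove [itsb,adgh,dhjyj] add [said] -> 9 lines: nwf lyy riqyn thh cpf dnrsx prd said vzoi
Hunk 4: at line 5 remove [dnrsx] add [mjh] -> 9 lines: nwf lyy riqyn thh cpf mjh prd said vzoi
Hunk 5: at line 7 remove [said] add [hht,pak] -> 10 lines: nwf lyy riqyn thh cpf mjh prd hht pak vzoi
Hunk 6: at line 5 remove [mjh,prd,hht] add [qzvzz] -> 8 lines: nwf lyy riqyn thh cpf qzvzz pak vzoi
Final line count: 8

Answer: 8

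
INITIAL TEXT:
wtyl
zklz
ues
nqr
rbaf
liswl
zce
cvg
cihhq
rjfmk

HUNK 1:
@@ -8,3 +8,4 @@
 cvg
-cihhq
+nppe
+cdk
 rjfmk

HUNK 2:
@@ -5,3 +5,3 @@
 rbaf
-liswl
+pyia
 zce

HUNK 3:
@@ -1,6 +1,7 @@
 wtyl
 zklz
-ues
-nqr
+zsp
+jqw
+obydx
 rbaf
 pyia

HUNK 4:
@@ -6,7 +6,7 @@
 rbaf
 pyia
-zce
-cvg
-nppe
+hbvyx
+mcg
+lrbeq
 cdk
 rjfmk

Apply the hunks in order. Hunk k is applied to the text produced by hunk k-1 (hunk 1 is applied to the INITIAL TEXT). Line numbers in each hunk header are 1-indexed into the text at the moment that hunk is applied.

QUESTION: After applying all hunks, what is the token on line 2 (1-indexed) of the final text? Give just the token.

Answer: zklz

Derivation:
Hunk 1: at line 8 remove [cihhq] add [nppe,cdk] -> 11 lines: wtyl zklz ues nqr rbaf liswl zce cvg nppe cdk rjfmk
Hunk 2: at line 5 remove [liswl] add [pyia] -> 11 lines: wtyl zklz ues nqr rbaf pyia zce cvg nppe cdk rjfmk
Hunk 3: at line 1 remove [ues,nqr] add [zsp,jqw,obydx] -> 12 lines: wtyl zklz zsp jqw obydx rbaf pyia zce cvg nppe cdk rjfmk
Hunk 4: at line 6 remove [zce,cvg,nppe] add [hbvyx,mcg,lrbeq] -> 12 lines: wtyl zklz zsp jqw obydx rbaf pyia hbvyx mcg lrbeq cdk rjfmk
Final line 2: zklz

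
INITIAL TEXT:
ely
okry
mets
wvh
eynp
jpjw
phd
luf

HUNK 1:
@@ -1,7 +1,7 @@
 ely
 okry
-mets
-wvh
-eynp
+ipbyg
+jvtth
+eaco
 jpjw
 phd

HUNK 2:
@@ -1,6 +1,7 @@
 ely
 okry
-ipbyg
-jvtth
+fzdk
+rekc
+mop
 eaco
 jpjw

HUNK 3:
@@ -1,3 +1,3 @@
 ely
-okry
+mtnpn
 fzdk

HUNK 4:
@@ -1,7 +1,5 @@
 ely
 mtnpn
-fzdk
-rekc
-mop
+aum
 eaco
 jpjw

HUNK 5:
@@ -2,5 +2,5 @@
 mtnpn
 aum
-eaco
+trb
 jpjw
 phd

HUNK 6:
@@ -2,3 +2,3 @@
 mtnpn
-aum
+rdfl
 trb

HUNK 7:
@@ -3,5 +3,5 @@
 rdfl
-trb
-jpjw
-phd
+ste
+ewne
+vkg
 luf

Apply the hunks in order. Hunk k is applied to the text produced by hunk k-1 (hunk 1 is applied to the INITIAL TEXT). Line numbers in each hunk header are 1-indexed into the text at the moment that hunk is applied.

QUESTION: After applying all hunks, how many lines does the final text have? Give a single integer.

Hunk 1: at line 1 remove [mets,wvh,eynp] add [ipbyg,jvtth,eaco] -> 8 lines: ely okry ipbyg jvtth eaco jpjw phd luf
Hunk 2: at line 1 remove [ipbyg,jvtth] add [fzdk,rekc,mop] -> 9 lines: ely okry fzdk rekc mop eaco jpjw phd luf
Hunk 3: at line 1 remove [okry] add [mtnpn] -> 9 lines: ely mtnpn fzdk rekc mop eaco jpjw phd luf
Hunk 4: at line 1 remove [fzdk,rekc,mop] add [aum] -> 7 lines: ely mtnpn aum eaco jpjw phd luf
Hunk 5: at line 2 remove [eaco] add [trb] -> 7 lines: ely mtnpn aum trb jpjw phd luf
Hunk 6: at line 2 remove [aum] add [rdfl] -> 7 lines: ely mtnpn rdfl trb jpjw phd luf
Hunk 7: at line 3 remove [trb,jpjw,phd] add [ste,ewne,vkg] -> 7 lines: ely mtnpn rdfl ste ewne vkg luf
Final line count: 7

Answer: 7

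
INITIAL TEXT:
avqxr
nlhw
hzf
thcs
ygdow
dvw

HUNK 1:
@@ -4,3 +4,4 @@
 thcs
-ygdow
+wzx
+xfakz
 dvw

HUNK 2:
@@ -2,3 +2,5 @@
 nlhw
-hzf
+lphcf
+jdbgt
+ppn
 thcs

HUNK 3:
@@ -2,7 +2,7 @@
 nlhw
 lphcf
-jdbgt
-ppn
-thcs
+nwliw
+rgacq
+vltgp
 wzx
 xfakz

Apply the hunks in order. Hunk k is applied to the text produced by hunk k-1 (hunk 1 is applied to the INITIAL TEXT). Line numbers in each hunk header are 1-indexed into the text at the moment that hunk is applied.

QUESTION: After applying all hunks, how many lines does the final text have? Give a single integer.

Answer: 9

Derivation:
Hunk 1: at line 4 remove [ygdow] add [wzx,xfakz] -> 7 lines: avqxr nlhw hzf thcs wzx xfakz dvw
Hunk 2: at line 2 remove [hzf] add [lphcf,jdbgt,ppn] -> 9 lines: avqxr nlhw lphcf jdbgt ppn thcs wzx xfakz dvw
Hunk 3: at line 2 remove [jdbgt,ppn,thcs] add [nwliw,rgacq,vltgp] -> 9 lines: avqxr nlhw lphcf nwliw rgacq vltgp wzx xfakz dvw
Final line count: 9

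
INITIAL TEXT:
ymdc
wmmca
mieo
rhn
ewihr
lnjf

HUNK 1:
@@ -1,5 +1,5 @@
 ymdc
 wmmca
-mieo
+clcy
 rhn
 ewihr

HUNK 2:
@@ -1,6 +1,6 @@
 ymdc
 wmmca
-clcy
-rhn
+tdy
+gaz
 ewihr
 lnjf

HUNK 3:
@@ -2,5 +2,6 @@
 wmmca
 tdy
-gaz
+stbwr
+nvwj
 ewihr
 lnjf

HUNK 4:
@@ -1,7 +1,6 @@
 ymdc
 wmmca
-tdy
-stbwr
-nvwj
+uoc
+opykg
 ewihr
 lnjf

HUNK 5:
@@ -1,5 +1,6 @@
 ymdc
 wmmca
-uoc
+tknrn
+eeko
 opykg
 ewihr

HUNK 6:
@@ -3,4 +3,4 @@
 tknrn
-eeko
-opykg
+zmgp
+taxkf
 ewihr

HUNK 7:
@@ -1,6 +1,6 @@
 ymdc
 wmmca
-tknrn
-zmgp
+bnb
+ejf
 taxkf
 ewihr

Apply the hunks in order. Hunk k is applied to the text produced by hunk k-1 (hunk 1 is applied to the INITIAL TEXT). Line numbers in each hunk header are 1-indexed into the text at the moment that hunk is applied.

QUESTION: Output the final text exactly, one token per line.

Answer: ymdc
wmmca
bnb
ejf
taxkf
ewihr
lnjf

Derivation:
Hunk 1: at line 1 remove [mieo] add [clcy] -> 6 lines: ymdc wmmca clcy rhn ewihr lnjf
Hunk 2: at line 1 remove [clcy,rhn] add [tdy,gaz] -> 6 lines: ymdc wmmca tdy gaz ewihr lnjf
Hunk 3: at line 2 remove [gaz] add [stbwr,nvwj] -> 7 lines: ymdc wmmca tdy stbwr nvwj ewihr lnjf
Hunk 4: at line 1 remove [tdy,stbwr,nvwj] add [uoc,opykg] -> 6 lines: ymdc wmmca uoc opykg ewihr lnjf
Hunk 5: at line 1 remove [uoc] add [tknrn,eeko] -> 7 lines: ymdc wmmca tknrn eeko opykg ewihr lnjf
Hunk 6: at line 3 remove [eeko,opykg] add [zmgp,taxkf] -> 7 lines: ymdc wmmca tknrn zmgp taxkf ewihr lnjf
Hunk 7: at line 1 remove [tknrn,zmgp] add [bnb,ejf] -> 7 lines: ymdc wmmca bnb ejf taxkf ewihr lnjf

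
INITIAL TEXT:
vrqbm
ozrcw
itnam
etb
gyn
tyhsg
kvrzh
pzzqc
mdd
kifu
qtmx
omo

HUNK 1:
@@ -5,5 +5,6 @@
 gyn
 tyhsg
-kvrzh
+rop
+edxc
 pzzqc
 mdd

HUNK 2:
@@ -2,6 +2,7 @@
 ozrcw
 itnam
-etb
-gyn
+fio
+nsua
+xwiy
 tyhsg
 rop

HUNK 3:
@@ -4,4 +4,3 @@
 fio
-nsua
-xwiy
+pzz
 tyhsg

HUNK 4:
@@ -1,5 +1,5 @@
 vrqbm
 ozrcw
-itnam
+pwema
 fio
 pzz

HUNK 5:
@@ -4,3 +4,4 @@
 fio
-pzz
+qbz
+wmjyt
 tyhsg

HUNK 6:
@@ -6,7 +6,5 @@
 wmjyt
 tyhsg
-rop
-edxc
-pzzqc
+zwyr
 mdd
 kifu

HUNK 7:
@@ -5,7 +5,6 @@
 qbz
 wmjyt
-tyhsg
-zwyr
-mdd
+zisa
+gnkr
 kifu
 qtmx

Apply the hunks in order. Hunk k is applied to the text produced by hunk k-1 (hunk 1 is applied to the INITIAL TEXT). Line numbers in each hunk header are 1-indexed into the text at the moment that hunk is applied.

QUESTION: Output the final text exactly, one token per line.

Answer: vrqbm
ozrcw
pwema
fio
qbz
wmjyt
zisa
gnkr
kifu
qtmx
omo

Derivation:
Hunk 1: at line 5 remove [kvrzh] add [rop,edxc] -> 13 lines: vrqbm ozrcw itnam etb gyn tyhsg rop edxc pzzqc mdd kifu qtmx omo
Hunk 2: at line 2 remove [etb,gyn] add [fio,nsua,xwiy] -> 14 lines: vrqbm ozrcw itnam fio nsua xwiy tyhsg rop edxc pzzqc mdd kifu qtmx omo
Hunk 3: at line 4 remove [nsua,xwiy] add [pzz] -> 13 lines: vrqbm ozrcw itnam fio pzz tyhsg rop edxc pzzqc mdd kifu qtmx omo
Hunk 4: at line 1 remove [itnam] add [pwema] -> 13 lines: vrqbm ozrcw pwema fio pzz tyhsg rop edxc pzzqc mdd kifu qtmx omo
Hunk 5: at line 4 remove [pzz] add [qbz,wmjyt] -> 14 lines: vrqbm ozrcw pwema fio qbz wmjyt tyhsg rop edxc pzzqc mdd kifu qtmx omo
Hunk 6: at line 6 remove [rop,edxc,pzzqc] add [zwyr] -> 12 lines: vrqbm ozrcw pwema fio qbz wmjyt tyhsg zwyr mdd kifu qtmx omo
Hunk 7: at line 5 remove [tyhsg,zwyr,mdd] add [zisa,gnkr] -> 11 lines: vrqbm ozrcw pwema fio qbz wmjyt zisa gnkr kifu qtmx omo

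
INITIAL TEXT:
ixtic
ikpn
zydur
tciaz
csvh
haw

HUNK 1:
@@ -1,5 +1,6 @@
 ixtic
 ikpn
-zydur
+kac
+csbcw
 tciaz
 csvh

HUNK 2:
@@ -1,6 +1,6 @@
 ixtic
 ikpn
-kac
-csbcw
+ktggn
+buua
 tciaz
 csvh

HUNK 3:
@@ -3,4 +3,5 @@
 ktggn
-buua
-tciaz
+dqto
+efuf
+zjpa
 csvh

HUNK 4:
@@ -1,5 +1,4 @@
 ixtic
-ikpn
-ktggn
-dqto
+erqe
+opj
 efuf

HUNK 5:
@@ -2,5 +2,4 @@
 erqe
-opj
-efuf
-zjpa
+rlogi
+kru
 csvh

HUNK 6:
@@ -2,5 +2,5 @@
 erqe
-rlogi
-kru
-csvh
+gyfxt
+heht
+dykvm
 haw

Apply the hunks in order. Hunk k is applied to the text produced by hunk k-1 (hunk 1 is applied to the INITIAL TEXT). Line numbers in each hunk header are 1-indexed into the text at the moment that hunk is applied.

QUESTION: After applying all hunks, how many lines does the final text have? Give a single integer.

Answer: 6

Derivation:
Hunk 1: at line 1 remove [zydur] add [kac,csbcw] -> 7 lines: ixtic ikpn kac csbcw tciaz csvh haw
Hunk 2: at line 1 remove [kac,csbcw] add [ktggn,buua] -> 7 lines: ixtic ikpn ktggn buua tciaz csvh haw
Hunk 3: at line 3 remove [buua,tciaz] add [dqto,efuf,zjpa] -> 8 lines: ixtic ikpn ktggn dqto efuf zjpa csvh haw
Hunk 4: at line 1 remove [ikpn,ktggn,dqto] add [erqe,opj] -> 7 lines: ixtic erqe opj efuf zjpa csvh haw
Hunk 5: at line 2 remove [opj,efuf,zjpa] add [rlogi,kru] -> 6 lines: ixtic erqe rlogi kru csvh haw
Hunk 6: at line 2 remove [rlogi,kru,csvh] add [gyfxt,heht,dykvm] -> 6 lines: ixtic erqe gyfxt heht dykvm haw
Final line count: 6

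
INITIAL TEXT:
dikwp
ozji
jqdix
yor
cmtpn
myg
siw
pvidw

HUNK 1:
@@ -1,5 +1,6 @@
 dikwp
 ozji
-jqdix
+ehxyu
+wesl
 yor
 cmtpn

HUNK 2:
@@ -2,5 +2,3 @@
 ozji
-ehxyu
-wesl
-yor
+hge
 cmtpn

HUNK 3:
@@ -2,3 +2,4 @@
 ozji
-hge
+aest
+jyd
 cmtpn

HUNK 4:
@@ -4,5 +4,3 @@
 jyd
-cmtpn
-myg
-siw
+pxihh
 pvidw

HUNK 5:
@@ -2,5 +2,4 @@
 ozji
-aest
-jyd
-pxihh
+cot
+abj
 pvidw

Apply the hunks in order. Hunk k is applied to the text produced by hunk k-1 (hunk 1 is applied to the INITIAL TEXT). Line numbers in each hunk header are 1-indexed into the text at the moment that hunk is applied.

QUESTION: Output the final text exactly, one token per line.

Answer: dikwp
ozji
cot
abj
pvidw

Derivation:
Hunk 1: at line 1 remove [jqdix] add [ehxyu,wesl] -> 9 lines: dikwp ozji ehxyu wesl yor cmtpn myg siw pvidw
Hunk 2: at line 2 remove [ehxyu,wesl,yor] add [hge] -> 7 lines: dikwp ozji hge cmtpn myg siw pvidw
Hunk 3: at line 2 remove [hge] add [aest,jyd] -> 8 lines: dikwp ozji aest jyd cmtpn myg siw pvidw
Hunk 4: at line 4 remove [cmtpn,myg,siw] add [pxihh] -> 6 lines: dikwp ozji aest jyd pxihh pvidw
Hunk 5: at line 2 remove [aest,jyd,pxihh] add [cot,abj] -> 5 lines: dikwp ozji cot abj pvidw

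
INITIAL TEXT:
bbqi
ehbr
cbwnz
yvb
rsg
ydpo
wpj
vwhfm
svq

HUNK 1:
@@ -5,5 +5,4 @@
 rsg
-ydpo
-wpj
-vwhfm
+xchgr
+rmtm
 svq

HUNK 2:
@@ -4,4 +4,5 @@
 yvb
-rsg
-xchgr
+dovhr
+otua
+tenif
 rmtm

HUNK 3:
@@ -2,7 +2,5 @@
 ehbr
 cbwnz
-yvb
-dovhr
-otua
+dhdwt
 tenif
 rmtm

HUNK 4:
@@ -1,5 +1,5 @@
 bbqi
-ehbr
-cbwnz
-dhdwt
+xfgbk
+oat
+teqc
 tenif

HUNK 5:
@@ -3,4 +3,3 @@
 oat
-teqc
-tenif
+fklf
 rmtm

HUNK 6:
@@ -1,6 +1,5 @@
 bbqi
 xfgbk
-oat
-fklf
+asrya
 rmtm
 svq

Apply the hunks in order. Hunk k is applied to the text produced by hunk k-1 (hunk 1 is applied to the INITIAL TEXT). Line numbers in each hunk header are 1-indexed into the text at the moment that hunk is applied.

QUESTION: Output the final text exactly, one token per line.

Answer: bbqi
xfgbk
asrya
rmtm
svq

Derivation:
Hunk 1: at line 5 remove [ydpo,wpj,vwhfm] add [xchgr,rmtm] -> 8 lines: bbqi ehbr cbwnz yvb rsg xchgr rmtm svq
Hunk 2: at line 4 remove [rsg,xchgr] add [dovhr,otua,tenif] -> 9 lines: bbqi ehbr cbwnz yvb dovhr otua tenif rmtm svq
Hunk 3: at line 2 remove [yvb,dovhr,otua] add [dhdwt] -> 7 lines: bbqi ehbr cbwnz dhdwt tenif rmtm svq
Hunk 4: at line 1 remove [ehbr,cbwnz,dhdwt] add [xfgbk,oat,teqc] -> 7 lines: bbqi xfgbk oat teqc tenif rmtm svq
Hunk 5: at line 3 remove [teqc,tenif] add [fklf] -> 6 lines: bbqi xfgbk oat fklf rmtm svq
Hunk 6: at line 1 remove [oat,fklf] add [asrya] -> 5 lines: bbqi xfgbk asrya rmtm svq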